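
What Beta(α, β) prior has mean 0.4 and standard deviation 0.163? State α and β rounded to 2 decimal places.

α = 3.21, β = 4.82

First σ² = 0.026569. Setting α = μn, β = (1−μ)n with n = α+β,
μ(1−μ)/(n+1) = 0.026569 ⇒ n+1 = 0.24/0.026569 = 9.0331 ⇒ n = 8.0331.
Hence α = 0.4×8.0331 = 3.21, β = 0.6×8.0331 = 4.82.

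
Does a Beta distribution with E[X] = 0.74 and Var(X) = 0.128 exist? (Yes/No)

A Beta with mean μ has variance μ(1−μ)/(α+β+1) < μ(1−μ).
Here μ(1−μ) = 0.74×0.26 = 0.1924, and 0.128 < 0.1924.

Yes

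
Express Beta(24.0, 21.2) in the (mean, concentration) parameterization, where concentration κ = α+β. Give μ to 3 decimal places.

μ = 0.531, κ = 45.2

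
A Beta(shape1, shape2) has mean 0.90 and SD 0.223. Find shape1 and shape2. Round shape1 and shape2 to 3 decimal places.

σ² = 0.223² = 0.049729.
With s = shape1+shape2, Var = μ(1−μ)/(s+1), so s+1 = (0.90×0.10)/0.049729 = 1.8098 and s = 0.8098.
shape1 = μs = 0.729, shape2 = (1−μ)s = 0.081.

shape1 = 0.729, shape2 = 0.081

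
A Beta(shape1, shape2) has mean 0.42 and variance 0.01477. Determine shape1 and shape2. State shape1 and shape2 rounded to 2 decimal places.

shape1 = 6.51, shape2 = 8.99

Write ν = shape1+shape2; then shape1 = μν and Var = μ(1−μ)/(ν+1).
ν = μ(1−μ)/Var − 1 = 0.2436/0.01477 − 1 = 15.4929.
shape1 = 0.42·15.4929 = 6.51, shape2 = 0.58·15.4929 = 8.99.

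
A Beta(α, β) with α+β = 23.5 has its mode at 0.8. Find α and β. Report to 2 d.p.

Mode = (α−1)/(κ−2) with κ = α+β, so α−1 = 0.8·21.5 = 17.20.
α = 18.20; β = κ − α = 5.30.

α = 18.20, β = 5.30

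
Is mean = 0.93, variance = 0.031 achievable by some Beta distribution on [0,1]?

Yes

The Beta variance bound is σ² < μ(1−μ).
Here μ(1−μ) = 0.93×0.07 = 0.0651, and 0.031 < 0.0651.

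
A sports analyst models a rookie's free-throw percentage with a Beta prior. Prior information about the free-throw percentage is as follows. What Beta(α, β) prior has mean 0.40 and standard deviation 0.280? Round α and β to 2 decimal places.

α = 0.82, β = 1.24

First σ² = 0.078400. Setting α = μn, β = (1−μ)n with n = α+β,
μ(1−μ)/(n+1) = 0.078400 ⇒ n+1 = 0.2400/0.078400 = 3.0612 ⇒ n = 2.0612.
Hence α = 0.40×2.0612 = 0.82, β = 0.60×2.0612 = 1.24.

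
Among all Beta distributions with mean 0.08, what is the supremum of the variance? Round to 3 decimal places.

For fixed mean μ the Beta variance is μ(1−μ)/(α+β+1), increasing as α+β decreases.
Its least upper bound (not attained) is μ(1−μ) = 0.08·0.92 = 0.074.

0.074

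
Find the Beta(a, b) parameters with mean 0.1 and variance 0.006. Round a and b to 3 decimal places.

a = 1.400, b = 12.600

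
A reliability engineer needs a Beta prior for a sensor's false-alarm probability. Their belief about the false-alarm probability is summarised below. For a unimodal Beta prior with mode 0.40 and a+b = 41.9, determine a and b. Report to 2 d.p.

Since the density peak of Beta(a,b) is at (a−1)/(a+b−2),
a = 1 + 0.40(41.9−2) = 16.96 and b = 41.9 − 16.96 = 24.94.

a = 16.96, b = 24.94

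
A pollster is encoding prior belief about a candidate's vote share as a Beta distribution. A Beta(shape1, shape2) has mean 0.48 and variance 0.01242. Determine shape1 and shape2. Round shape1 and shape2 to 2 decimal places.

shape1 = 9.17, shape2 = 9.93

By moment matching, shape1+shape2 = μ(1−μ)/σ² − 1 = (0.48·0.52)/0.01242 − 1 = 20.0966 − 1 = 19.0966.
Since shape1/(shape1+shape2) = μ, shape1 = 0.48·19.0966 = 9.17 and shape2 = 0.52·19.0966 = 9.93.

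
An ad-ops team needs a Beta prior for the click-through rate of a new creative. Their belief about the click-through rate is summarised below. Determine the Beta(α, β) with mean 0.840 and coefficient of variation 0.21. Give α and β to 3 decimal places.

α = 2.788, β = 0.531

Var = (CV·μ)² = (0.21×0.840)² = 0.031117.
α+β = μ(1−μ)/Var − 1 = 0.134400/0.031117 − 1 = 3.3192.
Thus α = 0.840·3.3192 = 2.788 and β = 0.160·3.3192 = 0.531.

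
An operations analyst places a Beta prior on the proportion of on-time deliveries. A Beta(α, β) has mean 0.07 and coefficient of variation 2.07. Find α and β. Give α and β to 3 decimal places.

Var = (CV·μ)² = (2.07×0.07)² = 0.020996.
α+β = μ(1−μ)/Var − 1 = 0.0651/0.020996 − 1 = 2.1006.
Thus α = 0.07·2.1006 = 0.147 and β = 0.93·2.1006 = 1.954.

α = 0.147, β = 1.954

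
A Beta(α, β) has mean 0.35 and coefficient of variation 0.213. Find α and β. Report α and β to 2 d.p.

σ = CV·μ = 0.213×0.35 = 0.07455, so σ² = 0.005558.
s+1 = μ(1−μ)/σ² = 0.2275/0.005558 = 40.9342, so s = α+β = 39.9342.
α = μs = 13.98, β = (1−μ)s = 25.96.

α = 13.98, β = 25.96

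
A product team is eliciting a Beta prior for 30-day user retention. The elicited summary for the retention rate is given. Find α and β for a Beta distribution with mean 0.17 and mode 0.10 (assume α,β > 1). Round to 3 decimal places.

α = 1.943, β = 9.486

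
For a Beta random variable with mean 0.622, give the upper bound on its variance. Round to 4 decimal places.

Var = μ(1−μ)/(α+β+1), which approaches μ(1−μ) as α+β → 0.
So the supremum is μ(1−μ) = 0.622×0.378 = 0.2351.

0.2351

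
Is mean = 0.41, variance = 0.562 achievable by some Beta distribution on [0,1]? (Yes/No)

No

The Beta variance bound is σ² < μ(1−μ).
Here μ(1−μ) = 0.41×0.59 = 0.2419, and 0.562 ≥ 0.2419.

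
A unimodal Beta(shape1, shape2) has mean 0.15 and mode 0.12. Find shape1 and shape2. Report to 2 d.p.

Let s = shape1+shape2. Mean gives shape1 = μs = 0.15s; mode gives (shape1−1)/(s−2) = 0.12.
Substituting: 0.15s − 1 = 0.12(s−2) = 0.12s − 0.24, so 0.03s = 0.76 and s = 25.3333.
Then shape1 = 0.15×25.3333 = 3.80 and shape2 = s−shape1 = 21.53.

shape1 = 3.80, shape2 = 21.53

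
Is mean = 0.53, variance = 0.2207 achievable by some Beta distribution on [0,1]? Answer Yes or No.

For any Beta, Var(X) < E[X]·(1−E[X]).
Here μ(1−μ) = 0.53×0.47 = 0.2491, and 0.2207 < 0.2491.

Yes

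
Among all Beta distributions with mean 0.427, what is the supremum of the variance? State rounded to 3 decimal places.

0.245

Var = μ(1−μ)/(α+β+1), which approaches μ(1−μ) as α+β → 0.
So the supremum is μ(1−μ) = 0.427×0.573 = 0.245.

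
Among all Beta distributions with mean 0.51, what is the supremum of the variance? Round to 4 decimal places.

Var = μ(1−μ)/(α+β+1), which approaches μ(1−μ) as α+β → 0.
So the supremum is μ(1−μ) = 0.51×0.49 = 0.2499.

0.2499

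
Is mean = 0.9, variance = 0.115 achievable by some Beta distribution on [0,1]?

No

For any Beta, Var(X) < E[X]·(1−E[X]).
Here μ(1−μ) = 0.9×0.1 = 0.09, and 0.115 ≥ 0.09.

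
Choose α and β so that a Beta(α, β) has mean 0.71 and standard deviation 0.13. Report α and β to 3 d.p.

α = 7.940, β = 3.243

Variance = 0.13² = 0.0169. The moment-matching identity α+β = μ(1−μ)/Var − 1 gives
α+β = 0.2059/0.0169 − 1 = 11.1834, so α = μ·11.1834 = 7.940 and β = (1−μ)·11.1834 = 3.243.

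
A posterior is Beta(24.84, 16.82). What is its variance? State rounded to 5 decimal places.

Var = αβ/[(α+β)²(α+β+1)] = (24.84×16.82)/(41.66²×42.66) = 417.8088/74038.801896 = 0.00564.

0.00564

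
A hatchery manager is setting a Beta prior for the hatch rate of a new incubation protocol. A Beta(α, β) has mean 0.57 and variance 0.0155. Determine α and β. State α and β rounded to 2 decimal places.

α = 8.44, β = 6.37

Write ν = α+β; then α = μν and Var = μ(1−μ)/(ν+1).
ν = μ(1−μ)/Var − 1 = 0.2451/0.0155 − 1 = 14.8129.
α = 0.57·14.8129 = 8.44, β = 0.43·14.8129 = 6.37.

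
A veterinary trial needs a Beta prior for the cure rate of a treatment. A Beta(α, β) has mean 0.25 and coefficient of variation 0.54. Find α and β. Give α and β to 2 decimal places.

α = 2.32, β = 6.97

σ = CV·μ = 0.54×0.25 = 0.13500, so σ² = 0.018225.
s+1 = μ(1−μ)/σ² = 0.1875/0.018225 = 10.2881, so s = α+β = 9.2881.
α = μs = 2.32, β = (1−μ)s = 6.97.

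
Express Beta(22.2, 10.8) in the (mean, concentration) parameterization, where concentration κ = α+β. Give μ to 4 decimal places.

κ = α+β = 22.2+10.8 = 33.0; μ = α/κ = 22.2/33.0 = 0.6727.

μ = 0.6727, κ = 33.0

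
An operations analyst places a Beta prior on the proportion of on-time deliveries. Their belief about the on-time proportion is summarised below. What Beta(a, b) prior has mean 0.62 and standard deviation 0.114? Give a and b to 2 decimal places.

First σ² = 0.012996. Setting a = μn, b = (1−μ)n with n = a+b,
μ(1−μ)/(n+1) = 0.012996 ⇒ n+1 = 0.2356/0.012996 = 18.1287 ⇒ n = 17.1287.
Hence a = 0.62×17.1287 = 10.62, b = 0.38×17.1287 = 6.51.

a = 10.62, b = 6.51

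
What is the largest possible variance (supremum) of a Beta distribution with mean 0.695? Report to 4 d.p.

0.2120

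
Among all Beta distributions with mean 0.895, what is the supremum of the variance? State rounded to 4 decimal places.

0.0940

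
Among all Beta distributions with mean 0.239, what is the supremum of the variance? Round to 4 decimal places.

For fixed mean μ the Beta variance is μ(1−μ)/(α+β+1), increasing as α+β decreases.
Its least upper bound (not attained) is μ(1−μ) = 0.239·0.761 = 0.1819.

0.1819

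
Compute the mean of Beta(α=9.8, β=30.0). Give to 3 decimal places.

The Beta mean is α/(α+β) = 9.8/(9.8+30.0) = 0.246.

0.246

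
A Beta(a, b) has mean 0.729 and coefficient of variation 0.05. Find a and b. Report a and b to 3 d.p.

a = 107.671, b = 40.026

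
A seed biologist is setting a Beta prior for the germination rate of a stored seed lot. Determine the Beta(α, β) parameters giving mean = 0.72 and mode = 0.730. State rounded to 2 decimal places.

With s = α+β: μ = α/s and mode = (α−1)/(s−2). Eliminating α = μs,
μs − 1 = m(s−2) ⇒ s(μ−m) = 1−2m ⇒ s = -0.460/-0.010 = 46.0000.
So α = μs = 33.12, β = (1−μ)s = 12.88.

α = 33.12, β = 12.88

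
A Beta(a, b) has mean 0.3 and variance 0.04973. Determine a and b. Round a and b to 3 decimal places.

a = 0.967, b = 2.256

Write ν = a+b; then a = μν and Var = μ(1−μ)/(ν+1).
ν = μ(1−μ)/Var − 1 = 0.21/0.04973 − 1 = 3.2228.
a = 0.3·3.2228 = 0.967, b = 0.7·3.2228 = 2.256.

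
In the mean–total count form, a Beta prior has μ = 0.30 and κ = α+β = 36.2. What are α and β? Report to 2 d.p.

α = μκ = 0.30×36.2 = 10.86 and β = (1−μ)κ = 0.70×36.2 = 25.34.

α = 10.86, β = 25.34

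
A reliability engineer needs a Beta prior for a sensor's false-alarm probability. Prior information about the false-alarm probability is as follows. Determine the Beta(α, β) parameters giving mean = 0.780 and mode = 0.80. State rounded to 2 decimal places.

With s = α+β: μ = α/s and mode = (α−1)/(s−2). Eliminating α = μs,
μs − 1 = m(s−2) ⇒ s(μ−m) = 1−2m ⇒ s = -0.60/-0.020 = 30.0000.
So α = μs = 23.40, β = (1−μ)s = 6.60.

α = 23.40, β = 6.60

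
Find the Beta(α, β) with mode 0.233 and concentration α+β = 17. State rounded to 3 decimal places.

α = 4.495, β = 12.505

Since the density peak of Beta(α,β) is at (α−1)/(α+β−2),
α = 1 + 0.233(17−2) = 4.495 and β = 17 − 4.495 = 12.505.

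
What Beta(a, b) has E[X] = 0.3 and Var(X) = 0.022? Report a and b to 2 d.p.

a = 2.56, b = 5.98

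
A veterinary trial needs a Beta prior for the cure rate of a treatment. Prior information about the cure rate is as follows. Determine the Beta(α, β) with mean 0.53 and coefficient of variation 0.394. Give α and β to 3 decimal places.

α = 2.498, β = 2.215

σ = CV·μ = 0.394×0.53 = 0.20882, so σ² = 0.043606.
s+1 = μ(1−μ)/σ² = 0.2491/0.043606 = 5.7125, so s = α+β = 4.7125.
α = μs = 2.498, β = (1−μ)s = 2.215.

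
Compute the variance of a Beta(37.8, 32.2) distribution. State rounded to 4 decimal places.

μ = 37.8/70.0 = 0.540000; Var = μ(1−μ)/(α+β+1) = 0.2484000/71.0 = 0.0035.

0.0035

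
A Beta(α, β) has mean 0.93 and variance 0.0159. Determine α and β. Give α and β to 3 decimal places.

α = 2.878, β = 0.217

Let s = α+β. The Beta variance is μ(1−μ)/(s+1).
So s+1 = μ(1−μ)/σ² = (0.93×0.07)/0.0159 = 0.0651/0.0159 = 4.0943, giving s = 3.0943.
Then α = μs = 0.93×3.0943 = 2.878 and β = (1−μ)s = 0.07×3.0943 = 0.217.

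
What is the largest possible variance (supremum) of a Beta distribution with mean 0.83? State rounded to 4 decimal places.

0.1411

For fixed mean μ the Beta variance is μ(1−μ)/(α+β+1), increasing as α+β decreases.
Its least upper bound (not attained) is μ(1−μ) = 0.83·0.17 = 0.1411.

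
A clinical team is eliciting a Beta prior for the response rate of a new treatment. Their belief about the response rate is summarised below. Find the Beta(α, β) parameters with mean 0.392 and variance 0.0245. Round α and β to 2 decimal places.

Let s = α+β. The Beta variance is μ(1−μ)/(s+1).
So s+1 = μ(1−μ)/σ² = (0.392×0.608)/0.0245 = 0.238336/0.0245 = 9.7280, giving s = 8.7280.
Then α = μs = 0.392×8.7280 = 3.42 and β = (1−μ)s = 0.608×8.7280 = 5.31.

α = 3.42, β = 5.31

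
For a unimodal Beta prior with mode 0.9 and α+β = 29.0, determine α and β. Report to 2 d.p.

α = 25.30, β = 3.70

Since the density peak of Beta(α,β) is at (α−1)/(α+β−2),
α = 1 + 0.9(29.0−2) = 25.30 and β = 29.0 − 25.30 = 3.70.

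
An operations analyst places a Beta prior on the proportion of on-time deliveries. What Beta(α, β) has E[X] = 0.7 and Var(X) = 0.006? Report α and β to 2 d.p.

By moment matching, α+β = μ(1−μ)/σ² − 1 = (0.7·0.3)/0.006 − 1 = 35.0000 − 1 = 34.0000.
Since α/(α+β) = μ, α = 0.7·34.0000 = 23.80 and β = 0.3·34.0000 = 10.20.

α = 23.80, β = 10.20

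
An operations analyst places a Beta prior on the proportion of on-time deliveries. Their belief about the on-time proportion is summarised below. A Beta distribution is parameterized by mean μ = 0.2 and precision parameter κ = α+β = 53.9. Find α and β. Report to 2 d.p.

α = 10.78, β = 43.12

Split κ in proportion μ : (1−μ): α = 0.2·53.9 = 10.78, β = 53.9 − 10.78 = 43.12.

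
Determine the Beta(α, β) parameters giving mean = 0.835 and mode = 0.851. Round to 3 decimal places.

Let s = α+β. Mean gives α = μs = 0.835s; mode gives (α−1)/(s−2) = 0.851.
Substituting: 0.835s − 1 = 0.851(s−2) = 0.851s − 1.702, so -0.016s = -0.702 and s = 43.8750.
Then α = 0.835×43.8750 = 36.636 and β = s−α = 7.239.

α = 36.636, β = 7.239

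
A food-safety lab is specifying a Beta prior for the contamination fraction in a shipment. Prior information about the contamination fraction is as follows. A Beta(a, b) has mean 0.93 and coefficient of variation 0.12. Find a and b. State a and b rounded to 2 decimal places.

a = 3.93, b = 0.30

σ = CV·μ = 0.12×0.93 = 0.11160, so σ² = 0.012455.
s+1 = μ(1−μ)/σ² = 0.0651/0.012455 = 5.2270, so s = a+b = 4.2270.
a = μs = 3.93, b = (1−μ)s = 0.30.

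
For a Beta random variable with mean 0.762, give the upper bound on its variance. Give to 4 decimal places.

0.1814

Var = μ(1−μ)/(α+β+1), which approaches μ(1−μ) as α+β → 0.
So the supremum is μ(1−μ) = 0.762×0.238 = 0.1814.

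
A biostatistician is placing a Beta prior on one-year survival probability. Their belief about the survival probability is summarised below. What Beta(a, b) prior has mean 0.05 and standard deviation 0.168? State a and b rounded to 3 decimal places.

a = 0.034, b = 0.649

σ² = 0.168² = 0.028224.
With s = a+b, Var = μ(1−μ)/(s+1), so s+1 = (0.05×0.95)/0.028224 = 1.6830 and s = 0.6830.
a = μs = 0.034, b = (1−μ)s = 0.649.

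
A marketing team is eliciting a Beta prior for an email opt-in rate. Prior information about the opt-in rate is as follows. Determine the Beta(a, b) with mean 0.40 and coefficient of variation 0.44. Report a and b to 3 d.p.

σ = CV·μ = 0.44×0.40 = 0.17600, so σ² = 0.030976.
s+1 = μ(1−μ)/σ² = 0.2400/0.030976 = 7.7479, so s = a+b = 6.7479.
a = μs = 2.699, b = (1−μ)s = 4.049.

a = 2.699, b = 4.049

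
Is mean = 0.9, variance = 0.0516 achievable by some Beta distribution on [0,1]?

Yes

For any Beta, Var(X) < E[X]·(1−E[X]).
Here μ(1−μ) = 0.9×0.1 = 0.09, and 0.0516 < 0.09.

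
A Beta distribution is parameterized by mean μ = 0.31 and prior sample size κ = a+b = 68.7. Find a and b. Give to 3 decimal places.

Split κ in proportion μ : (1−μ): a = 0.31·68.7 = 21.297, b = 68.7 − 21.297 = 47.403.

a = 21.297, b = 47.403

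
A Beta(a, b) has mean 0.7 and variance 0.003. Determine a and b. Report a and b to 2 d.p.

a = 48.30, b = 20.70

Write ν = a+b; then a = μν and Var = μ(1−μ)/(ν+1).
ν = μ(1−μ)/Var − 1 = 0.21/0.003 − 1 = 69.0000.
a = 0.7·69.0000 = 48.30, b = 0.3·69.0000 = 20.70.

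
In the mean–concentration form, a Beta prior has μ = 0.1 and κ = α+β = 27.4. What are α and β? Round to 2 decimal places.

Split κ in proportion μ : (1−μ): α = 0.1·27.4 = 2.74, β = 27.4 − 2.74 = 24.66.

α = 2.74, β = 24.66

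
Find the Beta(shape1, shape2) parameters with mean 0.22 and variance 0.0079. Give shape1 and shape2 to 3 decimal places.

shape1 = 4.559, shape2 = 16.163

Let s = shape1+shape2. The Beta variance is μ(1−μ)/(s+1).
So s+1 = μ(1−μ)/σ² = (0.22×0.78)/0.0079 = 0.1716/0.0079 = 21.7215, giving s = 20.7215.
Then shape1 = μs = 0.22×20.7215 = 4.559 and shape2 = (1−μ)s = 0.78×20.7215 = 16.163.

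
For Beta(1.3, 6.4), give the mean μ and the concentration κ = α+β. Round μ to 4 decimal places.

μ = 0.1688, κ = 7.7

κ = α+β = 1.3+6.4 = 7.7; μ = α/κ = 1.3/7.7 = 0.1688.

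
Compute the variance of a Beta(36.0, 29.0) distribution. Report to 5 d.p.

μ = 36.0/65.0 = 0.553846; Var = μ(1−μ)/(α+β+1) = 0.2471006/66.0 = 0.00374.

0.00374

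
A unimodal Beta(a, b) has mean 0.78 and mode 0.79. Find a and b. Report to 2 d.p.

a = 45.24, b = 12.76

Let s = a+b. Mean gives a = μs = 0.78s; mode gives (a−1)/(s−2) = 0.79.
Substituting: 0.78s − 1 = 0.79(s−2) = 0.79s − 1.58, so -0.01s = -0.58 and s = 58.0000.
Then a = 0.78×58.0000 = 45.24 and b = s−a = 12.76.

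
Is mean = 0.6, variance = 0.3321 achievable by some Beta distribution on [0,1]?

The Beta variance bound is σ² < μ(1−μ).
Here μ(1−μ) = 0.6×0.4 = 0.24, and 0.3321 ≥ 0.24.

No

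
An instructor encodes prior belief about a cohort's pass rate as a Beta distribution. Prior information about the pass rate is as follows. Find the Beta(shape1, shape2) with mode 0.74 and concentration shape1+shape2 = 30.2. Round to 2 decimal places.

shape1 = 21.87, shape2 = 8.33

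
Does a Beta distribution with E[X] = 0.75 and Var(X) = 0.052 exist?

The Beta variance bound is σ² < μ(1−μ).
Here μ(1−μ) = 0.75×0.25 = 0.1875, and 0.052 < 0.1875.

Yes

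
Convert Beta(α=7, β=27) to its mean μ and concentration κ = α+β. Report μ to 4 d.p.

μ = 0.2059, κ = 34

κ = α+β = 7+27 = 34; μ = α/κ = 7/34 = 0.2059.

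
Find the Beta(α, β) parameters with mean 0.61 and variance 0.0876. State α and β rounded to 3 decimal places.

α = 1.047, β = 0.669

Let s = α+β. The Beta variance is μ(1−μ)/(s+1).
So s+1 = μ(1−μ)/σ² = (0.61×0.39)/0.0876 = 0.2379/0.0876 = 2.7158, giving s = 1.7158.
Then α = μs = 0.61×1.7158 = 1.047 and β = (1−μ)s = 0.39×1.7158 = 0.669.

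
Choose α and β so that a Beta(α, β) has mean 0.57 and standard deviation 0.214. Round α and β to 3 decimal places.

First σ² = 0.045796. Setting α = μn, β = (1−μ)n with n = α+β,
μ(1−μ)/(n+1) = 0.045796 ⇒ n+1 = 0.2451/0.045796 = 5.3520 ⇒ n = 4.3520.
Hence α = 0.57×4.3520 = 2.481, β = 0.43×4.3520 = 1.871.

α = 2.481, β = 1.871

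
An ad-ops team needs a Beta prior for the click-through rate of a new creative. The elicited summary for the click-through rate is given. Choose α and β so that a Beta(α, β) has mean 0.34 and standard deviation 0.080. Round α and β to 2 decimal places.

First σ² = 0.006400. Setting α = μn, β = (1−μ)n with n = α+β,
μ(1−μ)/(n+1) = 0.006400 ⇒ n+1 = 0.2244/0.006400 = 35.0625 ⇒ n = 34.0625.
Hence α = 0.34×34.0625 = 11.58, β = 0.66×34.0625 = 22.48.

α = 11.58, β = 22.48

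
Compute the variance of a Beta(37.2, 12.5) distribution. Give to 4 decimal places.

0.0037

μ = 37.2/49.7 = 0.748491; Var = μ(1−μ)/(α+β+1) = 0.1882522/50.7 = 0.0037.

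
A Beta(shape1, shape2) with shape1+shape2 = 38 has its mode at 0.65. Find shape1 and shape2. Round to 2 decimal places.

For shape1,shape2>1 the mode is (shape1−1)/(shape1+shape2−2), so shape1 = mode·(κ−2)+1 = 0.65×36+1 = 24.40.
And shape2 = (1−mode)·(κ−2)+1 = 0.35×36+1 = 13.60.

shape1 = 24.40, shape2 = 13.60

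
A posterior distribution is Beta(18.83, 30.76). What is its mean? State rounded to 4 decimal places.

E[X] = α/(α+β) = 18.83/49.59 = 0.3797.

0.3797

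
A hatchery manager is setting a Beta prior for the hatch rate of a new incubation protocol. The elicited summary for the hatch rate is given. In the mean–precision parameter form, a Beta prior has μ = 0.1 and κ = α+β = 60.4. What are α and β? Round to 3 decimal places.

Split κ in proportion μ : (1−μ): α = 0.1·60.4 = 6.040, β = 60.4 − 6.040 = 54.360.

α = 6.040, β = 54.360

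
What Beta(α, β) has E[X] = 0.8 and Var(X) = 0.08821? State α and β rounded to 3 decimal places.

By moment matching, α+β = μ(1−μ)/σ² − 1 = (0.8·0.2)/0.08821 − 1 = 1.8139 − 1 = 0.8139.
Since α/(α+β) = μ, α = 0.8·0.8139 = 0.651 and β = 0.2·0.8139 = 0.163.

α = 0.651, β = 0.163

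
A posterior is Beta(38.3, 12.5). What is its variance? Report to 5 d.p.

0.00358

α+β = 50.8 and αβ = 478.75, so Var = αβ/[(α+β)²(α+β+1)] = 478.75/133677.152 = 0.00358.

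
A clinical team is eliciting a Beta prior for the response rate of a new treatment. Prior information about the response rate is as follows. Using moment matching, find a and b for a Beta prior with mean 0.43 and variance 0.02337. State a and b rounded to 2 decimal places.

a = 4.08, b = 5.41

Write ν = a+b; then a = μν and Var = μ(1−μ)/(ν+1).
ν = μ(1−μ)/Var − 1 = 0.2451/0.02337 − 1 = 9.4878.
a = 0.43·9.4878 = 4.08, b = 0.57·9.4878 = 5.41.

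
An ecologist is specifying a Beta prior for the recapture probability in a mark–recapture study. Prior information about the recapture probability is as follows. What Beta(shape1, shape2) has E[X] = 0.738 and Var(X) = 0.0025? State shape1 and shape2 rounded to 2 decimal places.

Let s = shape1+shape2. The Beta variance is μ(1−μ)/(s+1).
So s+1 = μ(1−μ)/σ² = (0.738×0.262)/0.0025 = 0.193356/0.0025 = 77.3424, giving s = 76.3424.
Then shape1 = μs = 0.738×76.3424 = 56.34 and shape2 = (1−μ)s = 0.262×76.3424 = 20.00.

shape1 = 56.34, shape2 = 20.00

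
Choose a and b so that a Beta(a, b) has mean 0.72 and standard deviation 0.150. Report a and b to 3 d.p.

σ² = 0.150² = 0.022500.
With s = a+b, Var = μ(1−μ)/(s+1), so s+1 = (0.72×0.28)/0.022500 = 8.9600 and s = 7.9600.
a = μs = 5.731, b = (1−μ)s = 2.229.

a = 5.731, b = 2.229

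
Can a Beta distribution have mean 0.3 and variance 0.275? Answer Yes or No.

No

For any Beta, Var(X) < E[X]·(1−E[X]).
Here μ(1−μ) = 0.3×0.7 = 0.21, and 0.275 ≥ 0.21.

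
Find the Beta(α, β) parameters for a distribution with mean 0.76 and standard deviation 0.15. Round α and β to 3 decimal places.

σ² = 0.15² = 0.0225.
With s = α+β, Var = μ(1−μ)/(s+1), so s+1 = (0.76×0.24)/0.0225 = 8.1067 and s = 7.1067.
α = μs = 5.401, β = (1−μ)s = 1.706.

α = 5.401, β = 1.706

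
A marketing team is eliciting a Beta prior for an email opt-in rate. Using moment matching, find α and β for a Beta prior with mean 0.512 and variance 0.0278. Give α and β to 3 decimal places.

By moment matching, α+β = μ(1−μ)/σ² − 1 = (0.512·0.488)/0.0278 − 1 = 8.9876 − 1 = 7.9876.
Since α/(α+β) = μ, α = 0.512·7.9876 = 4.090 and β = 0.488·7.9876 = 3.898.

α = 4.090, β = 3.898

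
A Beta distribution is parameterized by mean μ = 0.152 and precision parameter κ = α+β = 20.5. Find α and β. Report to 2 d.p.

α = 3.12, β = 17.38

Split κ in proportion μ : (1−μ): α = 0.152·20.5 = 3.12, β = 20.5 − 3.12 = 17.38.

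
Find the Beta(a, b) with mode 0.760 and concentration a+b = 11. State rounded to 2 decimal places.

Since the density peak of Beta(a,b) is at (a−1)/(a+b−2),
a = 1 + 0.760(11−2) = 7.84 and b = 11 − 7.84 = 3.16.

a = 7.84, b = 3.16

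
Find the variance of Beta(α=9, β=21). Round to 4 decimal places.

0.0068

α+β = 30 and αβ = 189, so Var = αβ/[(α+β)²(α+β+1)] = 189/27900 = 0.0068.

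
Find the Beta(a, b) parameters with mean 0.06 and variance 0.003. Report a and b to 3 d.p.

Let s = a+b. The Beta variance is μ(1−μ)/(s+1).
So s+1 = μ(1−μ)/σ² = (0.06×0.94)/0.003 = 0.0564/0.003 = 18.8000, giving s = 17.8000.
Then a = μs = 0.06×17.8000 = 1.068 and b = (1−μ)s = 0.94×17.8000 = 16.732.

a = 1.068, b = 16.732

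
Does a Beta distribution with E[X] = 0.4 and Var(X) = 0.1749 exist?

Yes

For any Beta, Var(X) < E[X]·(1−E[X]).
Here μ(1−μ) = 0.4×0.6 = 0.24, and 0.1749 < 0.24.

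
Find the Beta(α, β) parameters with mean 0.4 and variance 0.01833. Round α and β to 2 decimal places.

Write ν = α+β; then α = μν and Var = μ(1−μ)/(ν+1).
ν = μ(1−μ)/Var − 1 = 0.24/0.01833 − 1 = 12.0933.
α = 0.4·12.0933 = 4.84, β = 0.6·12.0933 = 7.26.

α = 4.84, β = 7.26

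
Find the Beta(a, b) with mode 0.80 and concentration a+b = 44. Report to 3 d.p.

a = 34.600, b = 9.400

For a,b>1 the mode is (a−1)/(a+b−2), so a = mode·(κ−2)+1 = 0.80×42+1 = 34.600.
And b = (1−mode)·(κ−2)+1 = 0.20×42+1 = 9.400.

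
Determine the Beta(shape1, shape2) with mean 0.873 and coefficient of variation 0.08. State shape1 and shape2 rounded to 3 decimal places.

Var = (CV·μ)² = (0.08×0.873)² = 0.004878.
shape1+shape2 = μ(1−μ)/Var − 1 = 0.110871/0.004878 − 1 = 21.7305.
Thus shape1 = 0.873·21.7305 = 18.971 and shape2 = 0.127·21.7305 = 2.760.

shape1 = 18.971, shape2 = 2.760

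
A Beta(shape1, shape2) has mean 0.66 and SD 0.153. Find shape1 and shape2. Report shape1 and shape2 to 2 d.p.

σ² = 0.153² = 0.023409.
With s = shape1+shape2, Var = μ(1−μ)/(s+1), so s+1 = (0.66×0.34)/0.023409 = 9.5861 and s = 8.5861.
shape1 = μs = 5.67, shape2 = (1−μ)s = 2.92.

shape1 = 5.67, shape2 = 2.92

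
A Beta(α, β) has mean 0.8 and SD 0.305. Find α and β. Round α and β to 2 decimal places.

α = 0.58, β = 0.14

First σ² = 0.093025. Setting α = μn, β = (1−μ)n with n = α+β,
μ(1−μ)/(n+1) = 0.093025 ⇒ n+1 = 0.16/0.093025 = 1.7200 ⇒ n = 0.7200.
Hence α = 0.8×0.7200 = 0.58, β = 0.2×0.7200 = 0.14.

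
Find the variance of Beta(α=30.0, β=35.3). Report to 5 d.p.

μ = 30.0/65.3 = 0.459418; Var = μ(1−μ)/(α+β+1) = 0.2483531/66.3 = 0.00375.

0.00375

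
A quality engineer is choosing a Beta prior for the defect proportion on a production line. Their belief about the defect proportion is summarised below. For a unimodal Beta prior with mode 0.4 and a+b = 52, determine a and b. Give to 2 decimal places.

For a,b>1 the mode is (a−1)/(a+b−2), so a = mode·(κ−2)+1 = 0.4×50+1 = 21.00.
And b = (1−mode)·(κ−2)+1 = 0.6×50+1 = 31.00.

a = 21.00, b = 31.00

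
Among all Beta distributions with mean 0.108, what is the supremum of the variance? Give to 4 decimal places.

For fixed mean μ the Beta variance is μ(1−μ)/(α+β+1), increasing as α+β decreases.
Its least upper bound (not attained) is μ(1−μ) = 0.108·0.892 = 0.0963.

0.0963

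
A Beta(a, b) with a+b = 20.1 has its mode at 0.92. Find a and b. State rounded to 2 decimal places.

For a,b>1 the mode is (a−1)/(a+b−2), so a = mode·(κ−2)+1 = 0.92×18.1+1 = 17.65.
And b = (1−mode)·(κ−2)+1 = 0.08×18.1+1 = 2.45.

a = 17.65, b = 2.45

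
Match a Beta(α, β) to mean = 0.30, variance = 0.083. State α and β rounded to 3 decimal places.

α = 0.459, β = 1.071

By moment matching, α+β = μ(1−μ)/σ² − 1 = (0.30·0.70)/0.083 − 1 = 2.5301 − 1 = 1.5301.
Since α/(α+β) = μ, α = 0.30·1.5301 = 0.459 and β = 0.70·1.5301 = 1.071.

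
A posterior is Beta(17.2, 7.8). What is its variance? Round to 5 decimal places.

0.00826

Var = αβ/[(α+β)²(α+β+1)] = (17.2×7.8)/(25.0²×26.0) = 134.16/16250.000 = 0.00826.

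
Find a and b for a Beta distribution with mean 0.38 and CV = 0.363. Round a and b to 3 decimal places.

Var = (CV·μ)² = (0.363×0.38)² = 0.019027.
a+b = μ(1−μ)/Var − 1 = 0.2356/0.019027 − 1 = 11.3821.
Thus a = 0.38·11.3821 = 4.325 and b = 0.62·11.3821 = 7.057.

a = 4.325, b = 7.057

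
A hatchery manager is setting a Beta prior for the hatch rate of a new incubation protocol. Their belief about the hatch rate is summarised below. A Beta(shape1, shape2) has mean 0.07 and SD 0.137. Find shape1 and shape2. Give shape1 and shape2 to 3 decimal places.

shape1 = 0.173, shape2 = 2.296

Variance = 0.137² = 0.018769. The moment-matching identity shape1+shape2 = μ(1−μ)/Var − 1 gives
shape1+shape2 = 0.0651/0.018769 − 1 = 2.4685, so shape1 = μ·2.4685 = 0.173 and shape2 = (1−μ)·2.4685 = 2.296.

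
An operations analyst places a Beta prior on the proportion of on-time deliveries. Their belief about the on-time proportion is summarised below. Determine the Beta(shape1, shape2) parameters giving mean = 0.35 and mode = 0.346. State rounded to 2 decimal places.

Let s = shape1+shape2. Mean gives shape1 = μs = 0.35s; mode gives (shape1−1)/(s−2) = 0.346.
Substituting: 0.35s − 1 = 0.346(s−2) = 0.346s − 0.692, so 0.004s = 0.308 and s = 77.0000.
Then shape1 = 0.35×77.0000 = 26.95 and shape2 = s−shape1 = 50.05.

shape1 = 26.95, shape2 = 50.05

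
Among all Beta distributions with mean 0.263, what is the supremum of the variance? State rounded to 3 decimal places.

Var = μ(1−μ)/(α+β+1), which approaches μ(1−μ) as α+β → 0.
So the supremum is μ(1−μ) = 0.263×0.737 = 0.194.

0.194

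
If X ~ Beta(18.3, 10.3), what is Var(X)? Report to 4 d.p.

0.0078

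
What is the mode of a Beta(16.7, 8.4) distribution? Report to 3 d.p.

0.680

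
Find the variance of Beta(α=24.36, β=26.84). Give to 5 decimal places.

0.00478

Var = αβ/[(α+β)²(α+β+1)] = (24.36×26.84)/(51.20²×52.20) = 653.8224/136839.168000 = 0.00478.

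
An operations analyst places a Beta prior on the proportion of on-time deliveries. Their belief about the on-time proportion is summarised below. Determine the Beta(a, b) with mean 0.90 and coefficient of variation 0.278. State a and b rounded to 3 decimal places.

a = 0.394, b = 0.044

Var = (CV·μ)² = (0.278×0.90)² = 0.062600.
a+b = μ(1−μ)/Var − 1 = 0.0900/0.062600 − 1 = 0.4377.
Thus a = 0.90·0.4377 = 0.394 and b = 0.10·0.4377 = 0.044.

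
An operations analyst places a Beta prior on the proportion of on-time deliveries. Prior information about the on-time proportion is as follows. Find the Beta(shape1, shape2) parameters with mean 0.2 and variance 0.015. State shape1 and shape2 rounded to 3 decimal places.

By moment matching, shape1+shape2 = μ(1−μ)/σ² − 1 = (0.2·0.8)/0.015 − 1 = 10.6667 − 1 = 9.6667.
Since shape1/(shape1+shape2) = μ, shape1 = 0.2·9.6667 = 1.933 and shape2 = 0.8·9.6667 = 7.733.

shape1 = 1.933, shape2 = 7.733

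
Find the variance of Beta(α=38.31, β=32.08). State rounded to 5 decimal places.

μ = 38.31/70.39 = 0.544253; Var = μ(1−μ)/(α+β+1) = 0.2480416/71.39 = 0.00347.

0.00347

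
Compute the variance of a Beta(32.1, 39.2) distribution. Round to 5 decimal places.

0.00342

Var = αβ/[(α+β)²(α+β+1)] = (32.1×39.2)/(71.3²×72.3) = 1258.32/367550.787 = 0.00342.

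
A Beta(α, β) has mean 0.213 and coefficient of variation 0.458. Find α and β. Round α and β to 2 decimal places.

α = 3.54, β = 13.08

Var = (CV·μ)² = (0.458×0.213)² = 0.009517.
α+β = μ(1−μ)/Var − 1 = 0.167631/0.009517 − 1 = 16.6143.
Thus α = 0.213·16.6143 = 3.54 and β = 0.787·16.6143 = 13.08.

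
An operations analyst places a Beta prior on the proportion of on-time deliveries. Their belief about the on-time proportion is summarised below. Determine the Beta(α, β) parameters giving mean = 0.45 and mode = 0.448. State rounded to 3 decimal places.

α = 23.400, β = 28.600

Let s = α+β. Mean gives α = μs = 0.45s; mode gives (α−1)/(s−2) = 0.448.
Substituting: 0.45s − 1 = 0.448(s−2) = 0.448s − 0.896, so 0.002s = 0.104 and s = 52.0000.
Then α = 0.45×52.0000 = 23.400 and β = s−α = 28.600.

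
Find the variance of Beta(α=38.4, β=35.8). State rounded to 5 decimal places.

μ = 38.4/74.2 = 0.517520; Var = μ(1−μ)/(α+β+1) = 0.2496930/75.2 = 0.00332.

0.00332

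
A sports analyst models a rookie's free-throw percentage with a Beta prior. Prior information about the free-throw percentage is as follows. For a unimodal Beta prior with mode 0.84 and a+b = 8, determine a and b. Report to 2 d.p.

Since the density peak of Beta(a,b) is at (a−1)/(a+b−2),
a = 1 + 0.84(8−2) = 6.04 and b = 8 − 6.04 = 1.96.

a = 6.04, b = 1.96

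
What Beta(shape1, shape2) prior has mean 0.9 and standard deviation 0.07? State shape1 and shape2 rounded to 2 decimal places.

Variance = 0.07² = 0.0049. The moment-matching identity shape1+shape2 = μ(1−μ)/Var − 1 gives
shape1+shape2 = 0.09/0.0049 − 1 = 17.3673, so shape1 = μ·17.3673 = 15.63 and shape2 = (1−μ)·17.3673 = 1.74.

shape1 = 15.63, shape2 = 1.74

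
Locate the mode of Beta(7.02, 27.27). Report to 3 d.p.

0.186

With α,β > 1, mode = (α−1)/(α+β−2) = 6.02/32.29 = 0.186.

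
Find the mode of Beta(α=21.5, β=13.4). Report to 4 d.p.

The density x^(α−1)(1−x)^(β−1) is maximised at (α−1)/(α+β−2) = 20.5/32.9 = 0.6231.

0.6231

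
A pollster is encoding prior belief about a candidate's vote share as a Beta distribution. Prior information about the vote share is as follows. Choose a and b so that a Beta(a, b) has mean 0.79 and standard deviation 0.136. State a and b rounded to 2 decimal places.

a = 6.30, b = 1.67

Variance = 0.136² = 0.018496. The moment-matching identity a+b = μ(1−μ)/Var − 1 gives
a+b = 0.1659/0.018496 − 1 = 7.9695, so a = μ·7.9695 = 6.30 and b = (1−μ)·7.9695 = 1.67.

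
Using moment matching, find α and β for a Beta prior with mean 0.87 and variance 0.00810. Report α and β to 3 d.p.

Let s = α+β. The Beta variance is μ(1−μ)/(s+1).
So s+1 = μ(1−μ)/σ² = (0.87×0.13)/0.00810 = 0.1131/0.00810 = 13.9630, giving s = 12.9630.
Then α = μs = 0.87×12.9630 = 11.278 and β = (1−μ)s = 0.13×12.9630 = 1.685.

α = 11.278, β = 1.685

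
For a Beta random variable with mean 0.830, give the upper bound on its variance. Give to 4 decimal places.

0.1411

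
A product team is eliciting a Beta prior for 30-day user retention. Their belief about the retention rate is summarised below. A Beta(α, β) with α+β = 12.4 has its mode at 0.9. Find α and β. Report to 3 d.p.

Since the density peak of Beta(α,β) is at (α−1)/(α+β−2),
α = 1 + 0.9(12.4−2) = 10.360 and β = 12.4 − 10.360 = 2.040.

α = 10.360, β = 2.040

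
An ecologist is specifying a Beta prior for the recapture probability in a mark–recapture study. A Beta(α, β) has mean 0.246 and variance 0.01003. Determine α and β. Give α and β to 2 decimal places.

α = 4.30, β = 13.19

Let s = α+β. The Beta variance is μ(1−μ)/(s+1).
So s+1 = μ(1−μ)/σ² = (0.246×0.754)/0.01003 = 0.185484/0.01003 = 18.4929, giving s = 17.4929.
Then α = μs = 0.246×17.4929 = 4.30 and β = (1−μ)s = 0.754×17.4929 = 13.19.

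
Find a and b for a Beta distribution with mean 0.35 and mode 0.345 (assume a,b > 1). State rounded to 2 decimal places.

Let s = a+b. Mean gives a = μs = 0.35s; mode gives (a−1)/(s−2) = 0.345.
Substituting: 0.35s − 1 = 0.345(s−2) = 0.345s − 0.690, so 0.005s = 0.310 and s = 62.0000.
Then a = 0.35×62.0000 = 21.70 and b = s−a = 40.30.

a = 21.70, b = 40.30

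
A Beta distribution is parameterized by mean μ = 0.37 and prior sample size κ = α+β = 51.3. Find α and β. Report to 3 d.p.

α = 18.981, β = 32.319

Split κ in proportion μ : (1−μ): α = 0.37·51.3 = 18.981, β = 51.3 − 18.981 = 32.319.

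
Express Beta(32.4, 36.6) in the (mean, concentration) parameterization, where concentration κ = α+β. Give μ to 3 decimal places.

μ = 0.470, κ = 69.0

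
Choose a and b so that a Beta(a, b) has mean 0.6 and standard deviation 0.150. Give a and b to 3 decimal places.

Variance = 0.150² = 0.022500. The moment-matching identity a+b = μ(1−μ)/Var − 1 gives
a+b = 0.24/0.022500 − 1 = 9.6667, so a = μ·9.6667 = 5.800 and b = (1−μ)·9.6667 = 3.867.

a = 5.800, b = 3.867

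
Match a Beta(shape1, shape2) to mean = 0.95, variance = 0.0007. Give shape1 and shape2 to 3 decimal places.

Let s = shape1+shape2. The Beta variance is μ(1−μ)/(s+1).
So s+1 = μ(1−μ)/σ² = (0.95×0.05)/0.0007 = 0.0475/0.0007 = 67.8571, giving s = 66.8571.
Then shape1 = μs = 0.95×66.8571 = 63.514 and shape2 = (1−μ)s = 0.05×66.8571 = 3.343.

shape1 = 63.514, shape2 = 3.343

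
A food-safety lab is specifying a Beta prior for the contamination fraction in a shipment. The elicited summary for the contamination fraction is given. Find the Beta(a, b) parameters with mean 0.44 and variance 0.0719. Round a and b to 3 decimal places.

a = 1.068, b = 1.359

By moment matching, a+b = μ(1−μ)/σ² − 1 = (0.44·0.56)/0.0719 − 1 = 3.4270 − 1 = 2.4270.
Since a/(a+b) = μ, a = 0.44·2.4270 = 1.068 and b = 0.56·2.4270 = 1.359.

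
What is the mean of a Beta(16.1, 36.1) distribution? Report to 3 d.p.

0.308

The Beta mean is α/(α+β) = 16.1/(16.1+36.1) = 0.308.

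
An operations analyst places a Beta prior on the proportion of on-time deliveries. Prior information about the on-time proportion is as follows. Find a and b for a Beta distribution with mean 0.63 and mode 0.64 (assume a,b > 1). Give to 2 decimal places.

a = 17.64, b = 10.36

Let s = a+b. Mean gives a = μs = 0.63s; mode gives (a−1)/(s−2) = 0.64.
Substituting: 0.63s − 1 = 0.64(s−2) = 0.64s − 1.28, so -0.01s = -0.28 and s = 28.0000.
Then a = 0.63×28.0000 = 17.64 and b = s−a = 10.36.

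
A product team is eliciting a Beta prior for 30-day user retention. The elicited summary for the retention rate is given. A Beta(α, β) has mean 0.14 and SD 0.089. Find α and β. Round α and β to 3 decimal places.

α = 1.988, β = 12.212

Variance = 0.089² = 0.007921. The moment-matching identity α+β = μ(1−μ)/Var − 1 gives
α+β = 0.1204/0.007921 − 1 = 14.2001, so α = μ·14.2001 = 1.988 and β = (1−μ)·14.2001 = 12.212.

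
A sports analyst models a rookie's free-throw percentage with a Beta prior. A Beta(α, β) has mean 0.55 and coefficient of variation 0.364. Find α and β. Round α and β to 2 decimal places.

α = 2.85, β = 2.33

Var = (CV·μ)² = (0.364×0.55)² = 0.040080.
α+β = μ(1−μ)/Var − 1 = 0.2475/0.040080 − 1 = 5.1751.
Thus α = 0.55·5.1751 = 2.85 and β = 0.45·5.1751 = 2.33.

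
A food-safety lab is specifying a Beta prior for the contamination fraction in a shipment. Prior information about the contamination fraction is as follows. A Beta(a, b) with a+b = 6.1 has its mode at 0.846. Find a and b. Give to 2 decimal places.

a = 4.47, b = 1.63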